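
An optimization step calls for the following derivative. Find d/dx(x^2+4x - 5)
Power rule: d/dx(ax^n) = n·a·x^(n-1)
Term by term: 2·x+4

Answer: 2x+4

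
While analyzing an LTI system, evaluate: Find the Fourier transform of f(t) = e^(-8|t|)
Using the standard pair: F{e^(-a|t|)} = 2a/(a^2 + omega^2)
With a = 8: F(omega) = 16/(64 + omega^2)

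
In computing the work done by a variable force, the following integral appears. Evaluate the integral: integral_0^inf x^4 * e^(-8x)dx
This is a Gamma integral. Substitute u=8x (du=8 dx):
integral_0^inf x^4 * e^(-8x) dx=(1/8^5) integral_0^inf u^4 * e^(-u) du
=Gamma(5)/8^5=4!/8^5=24/32768

Answer: 3/4096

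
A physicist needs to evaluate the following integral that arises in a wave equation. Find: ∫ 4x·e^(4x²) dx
Let u = 4x², du = 8x dx
∫ (1/2)e^u du = e^u/2+C

Answer: e^(4x²)/2+C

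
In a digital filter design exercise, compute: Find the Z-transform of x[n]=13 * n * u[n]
Z{n*u[n]} = z/(z-1)^2
By linearity: Z{13*n*u[n]} = 13z/(z-1)^2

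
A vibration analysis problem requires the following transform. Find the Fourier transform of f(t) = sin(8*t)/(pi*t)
sin(W * t)/(pi * t) = (W/pi) * sinc(W * t/pi) is the impulse response of the ideal low-pass filter with cutoff W (here W = 8).
Its Fourier transform is a rectangular function:
F(omega) = 1 for |omega| < 8, 0 otherwise

Answer: rect(omega/16) [i.e., 1 for |omega| < 8, 0 otherwise]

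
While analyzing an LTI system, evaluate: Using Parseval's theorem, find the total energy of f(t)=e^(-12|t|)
Parseval's theorem: E = integral |f(t)|^2 dt = (1/2pi) integral |F(omega)|^2 domega
E = integral_{-inf}^{inf} e^(-24|t|) dt = 2 * integral_0^inf e^(-24t) dt = 2/(2 * 12) = 1/12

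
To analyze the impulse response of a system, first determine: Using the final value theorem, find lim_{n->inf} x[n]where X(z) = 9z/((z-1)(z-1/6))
Final value theorem: lim x[n]=lim_{z->1} (z-1)*X(z)
(z-1)*X(z)=9z/(z-1/6)
As z->1: 9/(1 - 1/6)=9/(5/6)=54/5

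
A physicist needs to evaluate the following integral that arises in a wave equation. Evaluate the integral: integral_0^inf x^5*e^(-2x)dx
This is a Gamma integral. Substitute u = 2x (du = 2 dx):
integral_0^inf x^5 * e^(-2x) dx = (1/2^6) integral_0^inf u^5 * e^(-u) du
= Gamma(6)/2^6 = 5!/2^6 = 120/64

Answer: 15/8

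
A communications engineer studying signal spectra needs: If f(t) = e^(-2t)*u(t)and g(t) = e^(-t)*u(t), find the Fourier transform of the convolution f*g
By the convolution theorem: F{f*g} = F(omega)*G(omega)
F(omega) = 1/(2 + j*omega), G(omega) = 1/(1 + j*omega)
F{f*g} = 1/((2 + j*omega)(1 + j*omega))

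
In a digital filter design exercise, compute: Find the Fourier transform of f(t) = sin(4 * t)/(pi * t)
sin(W * t)/(pi * t) = (W/pi) * sinc(W * t/pi) is the impulse response of the ideal low-pass filter with cutoff W (here W = 4).
Its Fourier transform is a rectangular function:
F(omega) = 1 for |omega| < 4, 0 otherwise

Answer: rect(omega/8) [i.e., 1 for |omega| < 4, 0 otherwise]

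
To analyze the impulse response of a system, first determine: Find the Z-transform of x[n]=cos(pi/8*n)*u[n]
Z{cos(w0*n)*u[n]} = z(z - cos(w0))/(z^2-2z*cos(w0)+1)
With w0 = pi/8: X(z) = z(z - cos(pi/8))/(z^2-2z*cos(pi/8)+1)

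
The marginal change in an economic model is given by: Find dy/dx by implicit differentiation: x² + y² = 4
Differentiate both sides: 2x+2y·(dy/dx) = 0
Solve: dy/dx = -2x/(2y) = -x/y

Answer: dy/dx = -x/y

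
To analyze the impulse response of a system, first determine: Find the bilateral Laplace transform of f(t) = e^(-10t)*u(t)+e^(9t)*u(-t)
For e^(-10t)*u(t): L=1/(s + 10), Re(s) > -10
For e^(9t)*u(-t): L=-1/(s-9), Re(s) < 9
Combined: F(s)=1/(s + 10) - 1/(s-9), -10 < Re(s) < 9

Answer: 1/(s + 10) - 1/(s-9), ROC: -10 < Re(s) < 9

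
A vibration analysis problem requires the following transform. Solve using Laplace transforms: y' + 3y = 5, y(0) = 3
Take L of both sides: sY(s)-3+3Y(s) = 5/s
Y(s)(s+3) = 5/s+3
Y(s) = 5/(s(s+3))+3/(s+3)
Partial fractions: 5/(s(s+3)) = (5/3)/s - (5/3)/(s+3)
So Y(s) = (5/3)/s+(4/3)/(s+3)
Inverse transform (L^(-1){1/s} = 1, L^(-1){1/(s+3)} = e^(-3t)):

Answer: y(t) = 5/3+(4/3)·e^(-3t)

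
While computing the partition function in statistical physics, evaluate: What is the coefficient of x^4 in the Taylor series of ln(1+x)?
ln(1+x)=Σ (-1)^(n+1) x^n/n
Coefficient of x^4=(-1)^5/4=-1/4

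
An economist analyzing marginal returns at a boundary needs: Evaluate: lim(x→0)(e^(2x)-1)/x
L'Hôpital (0/0): lim 2e^(2x)/1=2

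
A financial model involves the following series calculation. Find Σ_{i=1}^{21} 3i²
=3·n(n+1)(2n+1)/6=3·21·22·43/6=9933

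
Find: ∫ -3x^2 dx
Using power rule: ∫ -3x^2 dx=-3/3 x^3+C=-x^3+C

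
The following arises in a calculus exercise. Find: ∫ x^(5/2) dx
Power rule: ∫ x^(5/2) dx = x^(7/2)/(7/2)+C

Answer: (2/7)·x^(7/2)+C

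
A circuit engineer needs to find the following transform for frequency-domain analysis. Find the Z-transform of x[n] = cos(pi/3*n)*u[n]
Z{cos(w0 * n) * u[n]} = z(z - cos(w0))/(z^2-2z * cos(w0)+1)
With w0 = pi/3: X(z) = z(z - cos(pi/3))/(z^2-2z * cos(pi/3)+1)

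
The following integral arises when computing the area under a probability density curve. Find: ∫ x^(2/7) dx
Power rule: ∫ x^(2/7) dx=x^(9/7)/(9/7)+C

Answer: (7/9)·x^(9/7)+C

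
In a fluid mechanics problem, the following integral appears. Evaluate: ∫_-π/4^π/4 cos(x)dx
Antiderivative: sin(x)
Evaluate at bounds: [sin(1·π/4)/1] - [sin(1·-π/4)/1]
= ((√2/2) - (-√2/2))/1 = √2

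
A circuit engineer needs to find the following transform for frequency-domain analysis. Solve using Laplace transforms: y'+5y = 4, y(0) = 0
Take L of both sides: sY(s)-0+5Y(s)=4/s
Y(s)(s+5)=4/s+0
Y(s)=4/(s(s+5))+0/(s+5)
Partial fractions: 4/(s(s+5))=(4/5)/s - (4/5)/(s+5)
So Y(s)=(4/5)/s - (4/5)/(s+5)
Inverse transform (L^(-1){1/s}=1, L^(-1){1/(s+5)}=e^(-5t)):

Answer: y(t)=4/5 - (4/5)·e^(-5t)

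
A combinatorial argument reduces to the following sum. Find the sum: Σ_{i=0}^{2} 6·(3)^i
Geometric series: S=a(1 - r^n)/(1 - r)
a=6, r=3, n=3
S=6(1-27)/-2=78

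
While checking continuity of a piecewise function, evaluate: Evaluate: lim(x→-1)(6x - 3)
Polynomial is continuous, so substitute x=-1:
6·(-1) - 3=-9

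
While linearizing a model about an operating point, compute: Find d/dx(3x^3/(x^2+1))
Quotient rule: (f/g)'=(f'g - fg')/g²
f=3x^3, f'=9x^2
g=x^2 + 1, g'=2x

Answer: (9x^2·(x^2 + 1) - 6x^4)/(x^2 + 1)²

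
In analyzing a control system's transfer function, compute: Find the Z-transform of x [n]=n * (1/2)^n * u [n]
Using the property Z{n * a^n * u[n]} = az/(z-a)^2
With a = 1/2: X(z) = (1/2)z/(z - 1/2)^2, |z| > 1/2

Answer: (1/2)z/(z - 1/2)^2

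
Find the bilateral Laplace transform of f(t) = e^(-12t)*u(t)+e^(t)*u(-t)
For e^(-12t) * u(t): L = 1/(s + 12), Re(s) > -12
For e^(t) * u(-t): L = -1/(s-1), Re(s) < 1
Combined: F(s) = 1/(s + 12) - 1/(s-1), -12 < Re(s) < 1

Answer: 1/(s + 12) - 1/(s-1), ROC: -12 < Re(s) < 1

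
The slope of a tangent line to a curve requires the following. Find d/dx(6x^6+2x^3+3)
Power rule: d/dx(ax^n)=n·a·x^(n-1)
Term by term: 36·x^5+6·x^2

Answer: 36x^5+6x^2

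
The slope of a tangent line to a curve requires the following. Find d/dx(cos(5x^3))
Chain rule: d/dx[cos(u)] = -sin(u)·u' where u = 5x^3
u' = 15x^2

Answer: -15x^2·sin(5x^3)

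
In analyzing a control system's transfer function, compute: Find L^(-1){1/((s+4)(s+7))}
Partial fractions: 1/((s+4)(s+7)) = A/(s+4)+B/(s+7)
Cover-up: A = 1/(s+7)|_{s = -4} = 1/3; B = 1/(s+4)|_{s = -7} = -1/3
L^(-1) = (1/3)e^(-4t) - (1/3)e^(-7t)

Answer: (1/3)(e^(-4t) - e^(-7t))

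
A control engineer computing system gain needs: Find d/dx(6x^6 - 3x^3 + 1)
Power rule: d/dx(ax^n)=n·a·x^(n-1)
Term by term: 36·x^5 - 9·x^2

Answer: 36x^5 - 9x^2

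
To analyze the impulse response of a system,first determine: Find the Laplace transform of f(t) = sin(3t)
L{sin(wt)} = w/(s²+w²)
L{sin(3t)} = 3/(s²+9)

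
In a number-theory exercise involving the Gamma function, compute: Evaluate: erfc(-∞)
erfc(x) = 1 - erf(x); erfc(-∞) = 1 - erf(-∞) = 1 - (-1) = 2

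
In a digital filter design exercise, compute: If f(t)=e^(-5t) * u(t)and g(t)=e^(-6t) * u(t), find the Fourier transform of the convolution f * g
By the convolution theorem: F{f*g}=F(omega)*G(omega)
F(omega)=1/(5 + j*omega), G(omega)=1/(6 + j*omega)
F{f*g}=1/((5 + j*omega)(6 + j*omega))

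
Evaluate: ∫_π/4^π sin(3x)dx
Antiderivative: -cos(3x)/3
Evaluate at bounds: [-cos(3·π)/3] - [-cos(3·π/4)/3]
=(-(-1)+(-√2/2))/3=1/3 - √2/6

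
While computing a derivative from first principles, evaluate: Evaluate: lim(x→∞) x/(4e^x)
Apply L'Hôpital 1 times (∞/∞ each time):
Eventually get 1!/(4e^x) → 0

Answer: 0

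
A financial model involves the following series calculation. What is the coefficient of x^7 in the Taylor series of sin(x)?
sin(x) = Σ (-1)^k x^(2k + 1)/(2k + 1)!
For x^7: (-1)^3/7! = -1/5040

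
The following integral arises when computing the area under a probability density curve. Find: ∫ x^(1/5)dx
Power rule: ∫ x^(1/5) dx=x^(6/5)/(6/5)+C

Answer: (5/6)·x^(6/5)+C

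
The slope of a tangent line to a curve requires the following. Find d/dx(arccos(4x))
d/dx[arccos(u)]=-u'/√(1-u²), u=4x, u'=4

Answer: -4/√(1 - 16x²)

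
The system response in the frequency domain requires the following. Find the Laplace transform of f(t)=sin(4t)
L{sin(wt)} = w/(s²+w²)
L{sin(4t)} = 4/(s²+16)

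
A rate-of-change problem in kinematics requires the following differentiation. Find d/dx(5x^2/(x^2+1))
Quotient rule: (f/g)' = (f'g - fg')/g²
f = 5x^2, f' = 10x
g = x^2 + 1, g' = 2x

Answer: (10x·(x^2 + 1) - 10x^3)/(x^2 + 1)²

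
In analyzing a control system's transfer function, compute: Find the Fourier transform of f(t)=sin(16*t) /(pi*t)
sin(W*t)/(pi*t)=(W/pi)*sinc(W*t/pi) is the impulse response of the ideal low-pass filter with cutoff W (here W=16).
Its Fourier transform is a rectangular function:
F(omega)=1 for |omega| < 16, 0 otherwise

Answer: rect(omega/32) [i.e., 1 for |omega| < 16, 0 otherwise]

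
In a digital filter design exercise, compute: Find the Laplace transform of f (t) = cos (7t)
L{cos(wt)} = s/(s² + w²)
L{cos(7t)} = s/(s² + 49)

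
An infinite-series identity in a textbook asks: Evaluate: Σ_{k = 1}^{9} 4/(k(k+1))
Partial fractions: 4/(k(k + 1)) = 4/k - 4/(k + 1)
Telescoping sum: 4(1 - 1/10) = 4·9/10

Answer: 18/5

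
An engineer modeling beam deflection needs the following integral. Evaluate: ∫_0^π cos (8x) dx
Antiderivative: sin(8x)/8
Evaluate at bounds: [sin(8·π)/8] - [sin(8·0)/8]
= ((0) - (0))/8 = 0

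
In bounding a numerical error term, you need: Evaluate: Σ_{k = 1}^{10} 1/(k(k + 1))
Partial fractions: 1/(k(k+1)) = 1/k - 1/(k+1)
Telescoping sum: 1(1-1/11) = 1·10/11

Answer: 10/11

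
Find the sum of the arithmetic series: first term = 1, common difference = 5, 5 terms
Last term: a_n = 1 + (5 - 1)·5 = 21
Sum = n(a_1 + a_n)/2 = 5(1 + 21)/2 = 55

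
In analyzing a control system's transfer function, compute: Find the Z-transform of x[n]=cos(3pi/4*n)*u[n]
Z{cos(w0 * n) * u[n]} = z(z - cos(w0))/(z^2 - 2z * cos(w0) + 1)
With w0 = 3pi/4: X(z) = z(z - cos(3pi/4))/(z^2 - 2z * cos(3pi/4) + 1)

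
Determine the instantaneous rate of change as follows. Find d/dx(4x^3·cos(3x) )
Product rule: (fg)'=f'g + fg'
f=4x^3, f'=12x^2
g=cos(3x), g'=-3·sin(3x)

Answer: 12x^2·cos(3x) - 12x^3·sin(3x)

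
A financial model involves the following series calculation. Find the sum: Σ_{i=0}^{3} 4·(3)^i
Geometric series: S=a(1 - r^n)/(1 - r)
a=4, r=3, n=4
S=4(1-81)/-2=160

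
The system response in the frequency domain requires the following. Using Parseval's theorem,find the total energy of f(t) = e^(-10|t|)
Parseval's theorem: E = integral |f(t)|^2 dt = (1/2pi) integral |F(omega)|^2 domega
E = integral_{-inf}^{inf} e^(-20|t|) dt = 2 * integral_0^inf e^(-20t) dt = 2/(2 * 10) = 1/10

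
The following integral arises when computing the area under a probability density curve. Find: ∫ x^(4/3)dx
Power rule: ∫ x^(4/3) dx = x^(7/3)/(7/3)+C

Answer: (3/7)·x^(7/3)+C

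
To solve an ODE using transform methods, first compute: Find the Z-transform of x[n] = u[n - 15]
Using the time-shift property: Z{u[n-15]} = z^(-15)*z/(z-1)
= z^(-14)/(z-1)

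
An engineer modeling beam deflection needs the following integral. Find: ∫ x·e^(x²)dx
Let u = x², du = 2x dx
∫ (1/2)e^u du = e^u/2 + C

Answer: e^(x²)/2 + C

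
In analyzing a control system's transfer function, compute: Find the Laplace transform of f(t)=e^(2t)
L{e^(at)} = 1/(s-a)
L{e^(2t)} = 1/(s-2)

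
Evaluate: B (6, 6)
B(x,y)=Γ(x)Γ(y)/Γ(x + y)=(x-1)!(y-1)!/(x + y-1)!
B(6,6)=5!·5!/11!=1/2772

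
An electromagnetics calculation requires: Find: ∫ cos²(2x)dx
Using identity cos²(u)=(1+cos(2u))/2:
∫ (1+cos(4x))/2 dx=x/2+sin(4x)/8+C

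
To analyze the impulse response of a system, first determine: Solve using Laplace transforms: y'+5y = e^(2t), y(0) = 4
Take L: sY - 4 + 5Y=1/(s-2)
Y(s + 5)=1/(s-2) + 4
Y=1/((s-2)(s + 5)) + 4/(s + 5)
Partial fractions: 1/((s-2)(s + 5))=(1/7)/(s-2) - (1/7)/(s + 5)
So Y=(1/7)/(s-2) + (27/7)/(s + 5)
Inverse Laplace transform (L^(-1){1/(s-2)}=e^(2t), L^(-1){1/(s + 5)}=e^(-5t)):

Answer: y(t)=(1/7)·e^(2t) + (27/7)·e^(-5t)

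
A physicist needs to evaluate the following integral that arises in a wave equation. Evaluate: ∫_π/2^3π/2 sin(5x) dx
Antiderivative: -cos(5x)/5
Evaluate at bounds: [-cos(5·3π/2)/5] - [-cos(5·π/2)/5]
=(-(0) + (0))/5=0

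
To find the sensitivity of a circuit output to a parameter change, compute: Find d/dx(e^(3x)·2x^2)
Product rule: (fg)' = f'g + fg'
f = e^(3x), f' = 3·e^(3x)
g = 2x^2, g' = 4x

Answer: 6·e^(3x)·x^2 + 4·e^(3x)·x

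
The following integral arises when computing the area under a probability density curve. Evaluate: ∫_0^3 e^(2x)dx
Antiderivative: (1/2)e^(2x)
Evaluate: (1/2)(e^6-1)

Answer: (e^6-1)/2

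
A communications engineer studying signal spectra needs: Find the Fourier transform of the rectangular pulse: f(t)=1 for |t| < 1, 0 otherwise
F(omega)=integral from -1 to 1 of e^(-j*omega*t) dt
=2*sin(1*omega)/omega=2*sinc(1*omega/pi)

Answer: 2*sin(1*omega)/omega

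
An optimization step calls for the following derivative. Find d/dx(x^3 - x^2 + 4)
Power rule: d/dx(ax^n)=n·a·x^(n-1)
Term by term: 3·x^2-2·x

Answer: 3x^2-2x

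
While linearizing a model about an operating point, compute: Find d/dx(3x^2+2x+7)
Power rule: d/dx(ax^n)=n·a·x^(n-1)
Term by term: 6·x+2

Answer: 6x+2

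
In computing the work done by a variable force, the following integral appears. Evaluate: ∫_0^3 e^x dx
Antiderivative: e^x
Evaluate: (e^3 - 1)

Answer: e^3 - 1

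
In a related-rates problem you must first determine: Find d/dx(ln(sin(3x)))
Chain rule: d/dx[ln(u)]=u'/u where u=sin(3x)
u'=3cos(3x)

Answer: (3cos(3x))/(sin(3x))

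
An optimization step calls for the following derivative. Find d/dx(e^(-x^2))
Chain rule: d/dx[e^u] = e^u · u' where u = -x^2
u' = -2x

Answer: -2x·e^(-x^2)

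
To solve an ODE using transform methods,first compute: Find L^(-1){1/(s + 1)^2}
L^(-1){1/(s-a)^n} = t^(n-1)·e^(at)/(n-1)!
Here a = -1, n = 2: t^1·e^(-t)/1

Answer: t·e^(-t)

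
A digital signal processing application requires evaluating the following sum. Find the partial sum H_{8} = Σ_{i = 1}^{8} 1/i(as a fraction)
H_8 = 1+1/2+1/3+...+1/8
= 761/280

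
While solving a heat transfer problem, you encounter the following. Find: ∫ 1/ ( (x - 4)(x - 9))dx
Partial fractions: 1/((x-4)(x-9))=A/(x-4) + B/(x-9)
A=-1/5, B=1/5
∫ [-1/5· 1/(x-4) + 1/5· 1/(x-9)] dx
=(1/5)[ln|x-9| - ln|x-4|] + C

Answer: (1/5)·ln|(x-9)/(x-4)| + C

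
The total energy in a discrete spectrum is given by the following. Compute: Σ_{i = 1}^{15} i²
Using formula: Σ i^2=n(n + 1)(2n + 1)/6=15·16·31/6=1240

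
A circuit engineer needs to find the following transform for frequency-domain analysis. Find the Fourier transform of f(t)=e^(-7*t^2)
The Fourier transform of a Gaussian e^(-a * t^2) is sqrt(pi/a) * e^(-omega^2/(4a)).
With a=7: F(omega)=sqrt(pi/7) * e^(-omega^2/28)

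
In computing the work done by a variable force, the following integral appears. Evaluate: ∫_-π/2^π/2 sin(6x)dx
Antiderivative: -cos(6x)/6
Evaluate at bounds: [-cos(6·π/2)/6] - [-cos(6·-π/2)/6]
= (-(-1) + (-1))/6 = 0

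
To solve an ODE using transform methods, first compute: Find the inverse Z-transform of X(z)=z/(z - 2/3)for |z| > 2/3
Standard pair: z/(z-a) <-> a^n * u[n] for causal signals
With a=2/3: x[n]=(2/3)^n * u[n]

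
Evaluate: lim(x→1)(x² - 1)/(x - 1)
Factor: (x² - 1) = (x-1)(x + 1)
Cancel (x-1): lim(x→1) (x + 1) = 2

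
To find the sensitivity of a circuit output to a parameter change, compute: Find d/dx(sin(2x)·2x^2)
Product rule: (fg)' = f'g + fg'
f = sin(2x), f' = 2·cos(2x)
g = 2x^2, g' = 4x

Answer: 4·cos(2x)·x^2 + 4·sin(2x)·x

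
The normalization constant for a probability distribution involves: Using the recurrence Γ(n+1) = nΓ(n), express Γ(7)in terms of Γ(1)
Γ(7) = 6Γ(6) = 6·5Γ(5) = ... = 6!·Γ(1) = 720·Γ(1)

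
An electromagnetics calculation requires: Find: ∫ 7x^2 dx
Using power rule: ∫ 7x^2 dx = 7/3 x^3+C = (7/3)x^3+C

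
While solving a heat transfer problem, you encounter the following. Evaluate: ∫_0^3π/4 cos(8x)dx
Antiderivative: sin(8x)/8
Evaluate at bounds: [sin(8·3π/4)/8] - [sin(8·0)/8]
= ((0) - (0))/8 = 0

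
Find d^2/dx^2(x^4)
Apply power rule 2 times:
d^1: 4x^3
d^2: 12x^2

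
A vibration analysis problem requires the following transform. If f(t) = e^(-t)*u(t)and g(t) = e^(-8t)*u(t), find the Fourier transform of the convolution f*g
By the convolution theorem: F{f*g}=F(omega)*G(omega)
F(omega)=1/(1 + j*omega), G(omega)=1/(8 + j*omega)
F{f*g}=1/((1 + j*omega)(8 + j*omega))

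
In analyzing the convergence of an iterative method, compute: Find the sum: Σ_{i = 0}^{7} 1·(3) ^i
Geometric series: S = a(1 - r^n)/(1 - r)
a = 1, r = 3, n = 8
S = 1(1-6561)/-2 = 3280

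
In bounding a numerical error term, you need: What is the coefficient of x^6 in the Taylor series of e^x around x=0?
Taylor series of e^x=Σ x^n/n!
Coefficient of x^6=1/6!=1/720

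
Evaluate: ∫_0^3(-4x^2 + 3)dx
Step 1: Find antiderivative F(x)=(-4/3)x^3 + 3x
Step 2: F(3) - F(0)=-27 - (0)=-27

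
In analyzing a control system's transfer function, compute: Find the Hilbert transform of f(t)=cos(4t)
The Hilbert transform shifts each frequency component by -pi/2.
H{cos(wt)} = sin(wt)
With w = 4: H{cos(4t)} = sin(4t)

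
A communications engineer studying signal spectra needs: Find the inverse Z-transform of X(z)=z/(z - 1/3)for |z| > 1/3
Standard pair: z/(z-a) <-> a^n*u[n] for causal signals
With a=1/3: x[n]=(1/3)^n*u[n]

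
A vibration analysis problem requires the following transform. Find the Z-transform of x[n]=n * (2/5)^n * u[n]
Using the property Z{n * a^n * u[n]}=az/(z-a)^2
With a=2/5: X(z)=(2/5)z/(z - 2/5)^2, |z| > 2/5

Answer: (2/5)z/(z - 2/5)^2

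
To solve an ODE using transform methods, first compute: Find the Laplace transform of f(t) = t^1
L{t^n} = n!/s^(n + 1)
L{t^1} = 1!/s^2 = 1/s^2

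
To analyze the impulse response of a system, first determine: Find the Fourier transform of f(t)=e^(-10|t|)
Using the standard pair: F{e^(-a|t|)} = 2a/(a^2+omega^2)
With a = 10: F(omega) = 20/(100+omega^2)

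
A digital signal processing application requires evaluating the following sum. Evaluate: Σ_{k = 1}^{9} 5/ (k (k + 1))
Partial fractions: 5/(k(k + 1))=5/k - 5/(k + 1)
Telescoping sum: 5(1 - 1/10)=5·9/10

Answer: 9/2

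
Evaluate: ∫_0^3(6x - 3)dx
Step 1: Find antiderivative F(x)=3x^2-3x
Step 2: F(3) - F(0)=18 - (0)=18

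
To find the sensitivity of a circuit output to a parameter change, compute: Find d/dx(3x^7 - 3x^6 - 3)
Power rule: d/dx(ax^n)=n·a·x^(n-1)
Term by term: 21·x^6 - 18·x^5

Answer: 21x^6 - 18x^5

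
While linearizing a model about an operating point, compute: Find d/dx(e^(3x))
Chain rule: d/dx[e^u]=e^u · u' where u=3x
u'=3

Answer: 3·e^(3x)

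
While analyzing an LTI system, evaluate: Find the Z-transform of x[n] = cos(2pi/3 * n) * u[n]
Z{cos(w0 * n) * u[n]}=z(z - cos(w0))/(z^2-2z * cos(w0)+1)
With w0=2pi/3: X(z)=z(z - cos(2pi/3))/(z^2-2z * cos(2pi/3)+1)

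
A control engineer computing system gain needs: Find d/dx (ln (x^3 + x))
Chain rule: d/dx[ln(u)]=u'/u where u=x^3+x
u'=3x^2+1

Answer: (3x^2+1)/(x^3+x)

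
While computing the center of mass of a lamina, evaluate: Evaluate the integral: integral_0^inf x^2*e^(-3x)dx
This is a Gamma integral. Substitute u=3x (du=3 dx):
integral_0^inf x^2*e^(-3x) dx=(1/3^3) integral_0^inf u^2*e^(-u) du
=Gamma(3)/3^3=2!/3^3=2/27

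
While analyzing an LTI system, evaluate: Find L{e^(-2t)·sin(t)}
First shifting: L{e^(at)f(t)} = F(s-a)
L{sin(t)} = 1/(s² + 1)
Shift: 1/((s + 2)² + 1)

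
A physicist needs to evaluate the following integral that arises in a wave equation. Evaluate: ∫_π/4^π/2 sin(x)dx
Antiderivative: -cos(x)
Evaluate at bounds: [-cos(1·π/2)/1] - [-cos(1·π/4)/1]
=(-(0) + (√2/2))/1=√2/2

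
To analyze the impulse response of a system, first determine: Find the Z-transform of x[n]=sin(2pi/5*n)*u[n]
Z{sin(w0 * n) * u[n]} = z * sin(w0)/(z^2-2z * cos(w0)+1)
With w0 = 2pi/5: X(z) = z * sin(2pi/5)/(z^2-2z * cos(2pi/5)+1)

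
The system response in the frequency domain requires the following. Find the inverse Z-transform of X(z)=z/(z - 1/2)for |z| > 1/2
Standard pair: z/(z-a) <-> a^n * u[n] for causal signals
With a=1/2: x[n]=(1/2)^n * u[n]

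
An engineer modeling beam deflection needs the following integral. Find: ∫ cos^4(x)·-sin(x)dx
Let u = cos(x), du = -sin(x) dx
∫ u^4 du = u^5/5+C

Answer: cos^5(x)/5+C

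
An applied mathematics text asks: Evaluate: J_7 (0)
J_n(0) = 0 for all n > 0 (Bessel function of first kind)
J_7(0) = 0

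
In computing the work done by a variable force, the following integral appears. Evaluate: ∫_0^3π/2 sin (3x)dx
Antiderivative: -cos(3x)/3
Evaluate at bounds: [-cos(3·3π/2)/3] - [-cos(3·0)/3]
=(-(0)+(1))/3=1/3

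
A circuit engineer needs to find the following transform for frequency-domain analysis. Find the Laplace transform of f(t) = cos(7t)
L{cos(wt)} = s/(s²+w²)
L{cos(7t)} = s/(s²+49)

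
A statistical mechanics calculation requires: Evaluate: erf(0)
erf(0) = 0 (error function is odd and erf(0) = 0 by definition)

Answer: 0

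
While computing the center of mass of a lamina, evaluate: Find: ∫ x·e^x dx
Integration by parts: u = x, dv = e^x dx
du = dx, v = e^x
= x·e^x - ∫ e^x dx
= x·e^x - e^x+C

Answer: e^x(x - 1)+C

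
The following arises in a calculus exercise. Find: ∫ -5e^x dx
Since d/dx[e^x]=+e^x, we get -5e^x+C

Answer: -5e^x+C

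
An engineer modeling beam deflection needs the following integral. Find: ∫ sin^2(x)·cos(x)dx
Let u = sin(x), du = cos(x) dx
∫ u^2 du = u^3/3+C

Answer: sin^3(x)/3+C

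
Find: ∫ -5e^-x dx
Since d/dx[e^-x] = - e^-x, we get 5e^-x+C

Answer: 5e^-x+C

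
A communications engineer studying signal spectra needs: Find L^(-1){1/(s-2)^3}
L^(-1){1/(s-a)^n}=t^(n-1)·e^(at)/(n-1)!
Here a=2, n=3: t^2·e^(2t)/2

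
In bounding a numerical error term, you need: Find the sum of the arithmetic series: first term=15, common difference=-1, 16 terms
Last term: a_n = 15 + (16 - 1)·-1 = 0
Sum = n(a_1 + a_n)/2 = 16(15 + 0)/2 = 120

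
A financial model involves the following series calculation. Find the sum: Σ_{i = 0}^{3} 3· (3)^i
Geometric series: S=a(1 - r^n)/(1 - r)
a=3, r=3, n=4
S=3(1-81)/-2=120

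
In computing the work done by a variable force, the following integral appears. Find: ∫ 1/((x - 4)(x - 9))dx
Partial fractions: 1/((x-4)(x-9)) = A/(x-4)+B/(x-9)
A = -1/5, B = 1/5
∫ [-1/5· 1/(x-4)+1/5· 1/(x-9)] dx
= (1/5)[ln|x-9| - ln|x-4|]+C

Answer: (1/5)·ln|(x-9)/(x-4)|+C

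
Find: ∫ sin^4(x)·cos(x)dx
Let u=sin(x), du=cos(x) dx
∫ u^4 du=u^5/5 + C

Answer: sin^5(x)/5 + C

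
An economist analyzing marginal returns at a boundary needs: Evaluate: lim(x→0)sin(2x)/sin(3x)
sin(u) ≈ u for small u:
sin(2x)/sin(3x) ≈ 2x/(3x) = 2/3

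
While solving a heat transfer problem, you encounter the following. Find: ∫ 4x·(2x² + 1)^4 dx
Let u = 2x²+1, du = 4x dx
∫ u^4 du = u^5/5+C

Answer: (2x²+1)^5/5+C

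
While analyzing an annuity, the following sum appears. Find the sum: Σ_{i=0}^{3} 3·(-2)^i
Geometric series: S = a(1 - r^n)/(1 - r)
a = 3, r = -2, n = 4
S = 3(1 - 16)/3 = -15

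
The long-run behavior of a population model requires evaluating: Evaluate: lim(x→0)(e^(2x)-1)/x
L'Hôpital (0/0): lim 2e^(2x)/1=2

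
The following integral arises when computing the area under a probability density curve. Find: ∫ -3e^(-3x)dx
Since d/dx[e^(-3x)] = -3e^(-3x), we get 1 e^(-3x) + C

Answer: e^(-3x) + C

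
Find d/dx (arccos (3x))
d/dx[arccos(u)]=-u'/√(1-u²), u=3x, u'=3

Answer: -3/√(1-9x²)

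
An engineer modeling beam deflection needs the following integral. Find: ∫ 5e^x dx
Since d/dx[e^x]=+ e^x, we get 5e^x + C

Answer: 5e^x + C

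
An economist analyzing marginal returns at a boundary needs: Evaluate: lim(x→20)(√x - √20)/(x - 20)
Multiply by conjugate (√x + √20)/(√x + √20):
=(x - 20)/((x - 20)(√x + √20))=1/(√x + √20)
As x → 20: 1/(2√20)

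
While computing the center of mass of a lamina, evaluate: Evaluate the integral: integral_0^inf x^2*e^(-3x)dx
This is a Gamma integral. Substitute u=3x (du=3 dx):
integral_0^inf x^2*e^(-3x) dx=(1/3^3) integral_0^inf u^2*e^(-u) du
=Gamma(3)/3^3=2!/3^3=2/27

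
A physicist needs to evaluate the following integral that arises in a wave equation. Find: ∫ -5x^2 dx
Using power rule: ∫ -5x^2 dx = -5/3 x^3 + C = (-5/3)x^3 + C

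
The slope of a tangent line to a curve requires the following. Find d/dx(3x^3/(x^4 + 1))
Quotient rule: (f/g)'=(f'g - fg')/g²
f=3x^3, f'=9x^2
g=x^4+1, g'=4x^3

Answer: (9x^2·(x^4+1)-12x^6)/(x^4+1)²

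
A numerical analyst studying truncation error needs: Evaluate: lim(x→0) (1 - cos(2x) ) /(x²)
Using 1-cos(u) ≈ u²/2 for small u:
(1-cos(2x)) ≈ (2x)²/2=4x²/2
So limit=4/(2·1)=2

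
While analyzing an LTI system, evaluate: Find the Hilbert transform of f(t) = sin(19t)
The Hilbert transform shifts each frequency component by -pi/2.
H{sin(wt)} = -cos(wt)
With w = 19: H{sin(19t)} = -cos(19t)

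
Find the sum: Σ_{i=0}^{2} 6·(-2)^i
Geometric series: S = a(1 - r^n)/(1 - r)
a = 6, r = -2, n = 3
S = 6(1 + 8)/3 = 18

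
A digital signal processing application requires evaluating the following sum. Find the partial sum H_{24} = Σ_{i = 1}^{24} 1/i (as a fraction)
H_24 = 1+1/2+1/3+...+1/24
= 1347822955/356948592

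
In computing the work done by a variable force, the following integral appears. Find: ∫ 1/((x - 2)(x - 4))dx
Partial fractions: 1/((x-2)(x-4))=A/(x-2)+B/(x-4)
A=-1/2, B=1/2
∫ [-1/2· 1/(x-2)+1/2· 1/(x-4)] dx
=(1/2)[ln|x-4| - ln|x-2|]+C

Answer: (1/2)·ln|(x-4)/(x-2)|+C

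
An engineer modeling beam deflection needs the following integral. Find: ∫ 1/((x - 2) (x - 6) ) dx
Partial fractions: 1/((x-2)(x-6)) = A/(x-2) + B/(x-6)
A = -1/4, B = 1/4
∫ [-1/4· 1/(x-2) + 1/4· 1/(x-6)] dx
= (1/4)[ln|x-6| - ln|x-2|] + C

Answer: (1/4)·ln|(x-6)/(x-2)| + C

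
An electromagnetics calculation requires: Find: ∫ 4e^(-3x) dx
Since d/dx[e^(-3x)] = -3e^(-3x), we get -4/3 e^(-3x) + C

Answer: (-4/3)e^(-3x) + C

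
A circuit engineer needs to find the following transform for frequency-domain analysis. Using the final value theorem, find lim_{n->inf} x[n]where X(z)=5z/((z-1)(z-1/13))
Final value theorem: lim x[n] = lim_{z->1} (z-1) * X(z)
(z-1) * X(z) = 5z/(z-1/13)
As z->1: 5/(1-1/13) = 5/(12/13) = 65/12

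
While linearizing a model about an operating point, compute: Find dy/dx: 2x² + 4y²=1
Differentiate: 4x + 8y·(dy/dx)=0
dy/dx=-4x/(8y)=-(1/2)·(x/y)

Answer: dy/dx=-(1/2)·(x/y)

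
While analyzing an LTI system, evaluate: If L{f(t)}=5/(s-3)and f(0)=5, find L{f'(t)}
L{f'(t)} = s·F(s) - f(0) = 5s/(s-3)-5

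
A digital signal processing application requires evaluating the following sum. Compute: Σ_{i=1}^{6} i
Using formula: Σ i^1=n(n+1)/2=6·7/2=21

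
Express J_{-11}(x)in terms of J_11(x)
For integer n: J_{-n}(x) = (-1)^n J_n(x)
With n = 11: J_{-11}(x) = (-1)^11 J_11(x) = -J_11(x)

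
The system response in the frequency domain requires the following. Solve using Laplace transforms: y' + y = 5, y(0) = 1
Take L of both sides: sY(s)-1+Y(s) = 5/s
Y(s)(s+1) = 5/s+1
Y(s) = 5/(s(s+1))+1/(s+1)
Partial fractions: 5/(s(s+1)) = 5/s - 5/(s+1)
So Y(s) = 5/s - 4/(s+1)
Inverse transform (L^(-1){1/s} = 1, L^(-1){1/(s+1)} = e^(-t)):

Answer: y(t) = 5-4·e^(-t)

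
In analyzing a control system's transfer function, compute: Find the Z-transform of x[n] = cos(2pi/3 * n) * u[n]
Z{cos(w0*n)*u[n]}=z(z - cos(w0))/(z^2-2z*cos(w0)+1)
With w0=2pi/3: X(z)=z(z - cos(2pi/3))/(z^2-2z*cos(2pi/3)+1)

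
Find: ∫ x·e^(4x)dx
Integration by parts: u=x, dv=e^(4x) dx
du=dx, v=e^(4x)/4
=x·e^(4x)/4 - ∫ e^(4x)/4 dx
=x·e^(4x)/4 - e^(4x)/16+C

Answer: e^(4x)(x/4-1/16)+C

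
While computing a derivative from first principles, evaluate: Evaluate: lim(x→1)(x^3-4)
Polynomial is continuous, so substitute x = 1:
1·1^3-4 = -3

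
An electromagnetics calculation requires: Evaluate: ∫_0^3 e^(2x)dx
Antiderivative: (1/2)e^(2x)
Evaluate: (1/2)(e^6-1)

Answer: (e^6-1)/2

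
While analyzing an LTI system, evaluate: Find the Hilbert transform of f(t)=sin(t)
The Hilbert transform shifts each frequency component by -pi/2.
H{sin(wt)}=-cos(wt)
With w=1: H{sin(t)}=-cos(t)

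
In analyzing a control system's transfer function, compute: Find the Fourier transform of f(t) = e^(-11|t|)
Using the standard pair: F{e^(-a|t|)}=2a/(a^2 + omega^2)
With a=11: F(omega)=22/(121 + omega^2)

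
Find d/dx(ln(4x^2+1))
Chain rule: d/dx[ln(u)] = u'/u where u = 4x^2 + 1
u' = 8x

Answer: (8x)/(4x^2 + 1)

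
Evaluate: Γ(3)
Γ(n)=(n-1)! for positive integers
Γ(3)=2!=2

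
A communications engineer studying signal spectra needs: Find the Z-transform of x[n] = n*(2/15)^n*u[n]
Using the property Z{n * a^n * u[n]} = az/(z-a)^2
With a = 2/15: X(z) = (2/15)z/(z - 2/15)^2, |z| > 2/15

Answer: (2/15)z/(z - 2/15)^2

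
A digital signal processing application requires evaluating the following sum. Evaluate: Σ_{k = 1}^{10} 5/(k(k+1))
Partial fractions: 5/(k(k + 1))=5/k - 5/(k + 1)
Telescoping sum: 5(1 - 1/11)=5·10/11

Answer: 50/11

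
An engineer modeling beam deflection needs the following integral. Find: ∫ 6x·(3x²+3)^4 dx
Let u=3x²+3, du=6x dx
∫ u^4 du=u^5/5+C

Answer: (3x²+3)^5/5+C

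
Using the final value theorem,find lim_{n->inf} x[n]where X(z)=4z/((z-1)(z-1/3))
Final value theorem: lim x[n] = lim_{z->1} (z-1)*X(z)
(z-1)*X(z) = 4z/(z-1/3)
As z->1: 4/(1-1/3) = 4/(2/3) = 6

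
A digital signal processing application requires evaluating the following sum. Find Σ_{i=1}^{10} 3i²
=3·n(n + 1)(2n + 1)/6=3·10·11·21/6=1155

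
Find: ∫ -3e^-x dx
Since d/dx[e^-x] = - e^-x, we get 3e^-x + C

Answer: 3e^-x + C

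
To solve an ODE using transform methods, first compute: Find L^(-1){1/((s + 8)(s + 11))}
Partial fractions: 1/((s + 8)(s + 11)) = A/(s + 8) + B/(s + 11)
Cover-up: A = 1/(s + 11)|_{s = -8} = 1/3; B = 1/(s + 8)|_{s = -11} = -1/3
L^(-1) = (1/3)e^(-8t) - (1/3)e^(-11t)

Answer: (1/3)(e^(-8t) - e^(-11t))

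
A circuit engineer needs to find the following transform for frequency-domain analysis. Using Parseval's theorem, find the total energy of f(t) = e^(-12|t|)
Parseval's theorem: E = integral |f(t)|^2 dt = (1/2pi) integral |F(omega)|^2 domega
E = integral_{-inf}^{inf} e^(-24|t|) dt = 2*integral_0^inf e^(-24t) dt = 2/(2*12) = 1/12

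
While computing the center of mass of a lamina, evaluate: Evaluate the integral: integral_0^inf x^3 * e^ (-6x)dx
This is a Gamma integral. Substitute u=6x (du=6 dx):
integral_0^inf x^3*e^(-6x) dx=(1/6^4) integral_0^inf u^3*e^(-u) du
=Gamma(4)/6^4=3!/6^4=6/1296

Answer: 1/216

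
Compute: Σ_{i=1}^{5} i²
Using formula: Σ i^2=n(n+1)(2n+1)/6=5·6·11/6=55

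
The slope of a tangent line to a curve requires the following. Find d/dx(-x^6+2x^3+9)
Power rule: d/dx(ax^n)=n·a·x^(n-1)
Term by term: -6·x^5 + 6·x^2

Answer: -6x^5 + 6x^2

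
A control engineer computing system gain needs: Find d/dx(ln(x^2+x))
Chain rule: d/dx[ln(u)]=u'/u where u=x^2 + x
u'=2x + 1

Answer: (2x + 1)/(x^2 + x)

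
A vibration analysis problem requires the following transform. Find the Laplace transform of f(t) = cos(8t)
L{cos(wt)} = s/(s²+w²)
L{cos(8t)} = s/(s²+64)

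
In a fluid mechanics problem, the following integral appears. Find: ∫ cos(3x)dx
Using substitution u=3x: ∫ cos(u) du/3=sin(u)/3 + C

Answer: (1/3)sin(3x) + C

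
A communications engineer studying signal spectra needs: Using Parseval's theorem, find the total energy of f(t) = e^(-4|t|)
Parseval's theorem: E=integral |f(t)|^2 dt=(1/2pi) integral |F(omega)|^2 domega
E=integral_{-inf}^{inf} e^(-8|t|) dt=2*integral_0^inf e^(-8t) dt=2/(2*4)=1/4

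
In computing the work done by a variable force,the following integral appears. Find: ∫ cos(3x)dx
Using substitution u = 3x: ∫ cos(u) du/3 = sin(u)/3+C

Answer: (1/3)sin(3x)+C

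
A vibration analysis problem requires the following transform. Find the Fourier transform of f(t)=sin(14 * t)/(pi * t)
sin(W * t)/(pi * t) = (W/pi) * sinc(W * t/pi) is the impulse response of the ideal low-pass filter with cutoff W (here W = 14).
Its Fourier transform is a rectangular function:
F(omega) = 1 for |omega| < 14, 0 otherwise

Answer: rect(omega/28) [i.e., 1 for |omega| < 14, 0 otherwise]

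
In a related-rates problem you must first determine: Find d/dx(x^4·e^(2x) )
Product rule: (fg)' = f'g+fg'
f = x^4, f' = 4x^3
g = e^(2x), g' = 2·e^(2x)

Answer: 4x^3·e^(2x)+2x^4·e^(2x)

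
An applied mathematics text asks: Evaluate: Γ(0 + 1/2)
Γ(1/2)=√π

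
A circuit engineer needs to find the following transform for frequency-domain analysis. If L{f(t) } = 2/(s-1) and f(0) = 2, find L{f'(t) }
L{f'(t)} = s·F(s) - f(0) = 2s/(s-1) - 2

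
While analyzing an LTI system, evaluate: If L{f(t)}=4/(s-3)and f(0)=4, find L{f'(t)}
L{f'(t)}=s·F(s) - f(0)=4s/(s-3) - 4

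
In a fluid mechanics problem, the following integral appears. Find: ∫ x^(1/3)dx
Power rule: ∫ x^(1/3) dx=x^(4/3)/(4/3)+C

Answer: (3/4)·x^(4/3)+C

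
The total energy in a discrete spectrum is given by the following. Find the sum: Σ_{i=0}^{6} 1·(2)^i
Geometric series: S=a(1 - r^n)/(1 - r)
a=1, r=2, n=7
S=1(1 - 128)/-1=127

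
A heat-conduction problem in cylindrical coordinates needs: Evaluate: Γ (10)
Γ(n)=(n-1)! for positive integers
Γ(10)=9!=362880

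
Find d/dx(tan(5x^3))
Chain rule: d/dx[tan(u)]=sec²(u)·u' where u=5x^3
u'=15x^2

Answer: 15x^2·sec²(5x^3)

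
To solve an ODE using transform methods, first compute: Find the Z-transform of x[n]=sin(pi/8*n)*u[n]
Z{sin(w0 * n) * u[n]}=z * sin(w0)/(z^2-2z * cos(w0)+1)
With w0=pi/8: X(z)=z * sin(pi/8)/(z^2-2z * cos(pi/8)+1)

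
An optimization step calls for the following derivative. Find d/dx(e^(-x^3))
Chain rule: d/dx[e^u] = e^u · u' where u = -x^3
u' = -3x^2

Answer: -3x^2·e^(-x^3)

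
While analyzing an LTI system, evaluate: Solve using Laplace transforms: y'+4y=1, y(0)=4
Take L of both sides: sY(s)-4+4Y(s)=1/s
Y(s)(s+4)=1/s+4
Y(s)=1/(s(s+4))+4/(s+4)
Partial fractions: 1/(s(s+4))=(1/4)/s - (1/4)/(s+4)
So Y(s)=(1/4)/s+(15/4)/(s+4)
Inverse transform (L^(-1){1/s}=1, L^(-1){1/(s+4)}=e^(-4t)):

Answer: y(t)=1/4+(15/4)·e^(-4t)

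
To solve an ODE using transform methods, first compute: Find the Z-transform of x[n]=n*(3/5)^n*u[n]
Using the property Z{n*a^n*u[n]} = az/(z-a)^2
With a = 3/5: X(z) = (3/5)z/(z - 3/5)^2, |z| > 3/5

Answer: (3/5)z/(z - 3/5)^2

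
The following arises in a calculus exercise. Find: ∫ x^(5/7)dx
Power rule: ∫ x^(5/7) dx=x^(12/7)/(12/7)+C

Answer: (7/12)·x^(12/7)+C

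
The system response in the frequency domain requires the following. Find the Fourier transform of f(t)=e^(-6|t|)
Using the standard pair: F{e^(-a|t|)}=2a/(a^2+omega^2)
With a=6: F(omega)=12/(36+omega^2)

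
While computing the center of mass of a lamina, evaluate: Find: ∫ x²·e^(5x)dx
Integration by parts twice:
First: u=x², dv=e^(5x) dx => x²e^(5x)/5 - (2/5)∫ xe^(5x) dx
Second (∫ xe^(5x) dx): xe^(5x)/5 - e^(5x)/25
Combining: e^(5x)(x²/5-2x/25+2/125)+C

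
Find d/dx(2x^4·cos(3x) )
Product rule: (fg)' = f'g + fg'
f = 2x^4, f' = 8x^3
g = cos(3x), g' = -3·sin(3x)

Answer: 8x^3·cos(3x) - 6x^4·sin(3x)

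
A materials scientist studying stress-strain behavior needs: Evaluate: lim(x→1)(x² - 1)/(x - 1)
Factor: (x² - 1) = (x-1)(x + 1)
Cancel (x-1): lim(x→1) (x + 1) = 2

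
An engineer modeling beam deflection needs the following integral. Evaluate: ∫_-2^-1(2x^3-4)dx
Step 1: Find antiderivative F(x)=(1/2)x^4 - 4x
Step 2: F(-1) - F(-2)=9/2 - (16)=-23/2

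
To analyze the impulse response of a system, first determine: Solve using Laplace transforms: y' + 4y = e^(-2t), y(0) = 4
Take L: sY - 4 + 4Y=1/(s + 2)
Y(s + 4)=1/(s + 2) + 4
Y=1/((s + 2)(s + 4)) + 4/(s + 4)
Partial fractions: 1/((s + 2)(s + 4))=(1/2)/(s + 2) - (1/2)/(s + 4)
So Y=(1/2)/(s + 2) + (7/2)/(s + 4)
Inverse Laplace transform (L^(-1){1/(s + 2)}=e^(-2t), L^(-1){1/(s + 4)}=e^(-4t)):

Answer: y(t)=(1/2)·e^(-2t) + (7/2)·e^(-4t)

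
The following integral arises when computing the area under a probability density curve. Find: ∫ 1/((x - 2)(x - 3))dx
Partial fractions: 1/((x-2)(x-3)) = A/(x-2)+B/(x-3)
A = -1, B = 1
∫ [-1· 1/(x-2)+1· 1/(x-3)] dx
= (1)[ln|x-3| - ln|x-2|]+C

Answer: ln|(x-3)/(x-2)|+C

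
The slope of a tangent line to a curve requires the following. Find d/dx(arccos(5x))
d/dx[arccos(u)]=-u'/√(1-u²), u=5x, u'=5

Answer: -5/√(1 - 25x²)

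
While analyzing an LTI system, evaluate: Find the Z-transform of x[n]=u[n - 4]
Using the time-shift property: Z{u[n-4]} = z^(-4)*z/(z-1)
= z^(-3)/(z-1)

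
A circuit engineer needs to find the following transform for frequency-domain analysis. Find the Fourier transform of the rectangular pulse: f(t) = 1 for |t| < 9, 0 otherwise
F(omega) = integral from -9 to 9 of e^(-j*omega*t) dt
= 2*sin(9*omega)/omega = 18*sinc(9*omega/pi)

Answer: 2*sin(9*omega)/omega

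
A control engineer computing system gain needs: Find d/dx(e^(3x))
Chain rule: d/dx[e^u]=e^u · u' where u=3x
u'=3

Answer: 3·e^(3x)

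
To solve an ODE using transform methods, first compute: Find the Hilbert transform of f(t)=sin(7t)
The Hilbert transform shifts each frequency component by -pi/2.
H{sin(wt)}=-cos(wt)
With w=7: H{sin(7t)}=-cos(7t)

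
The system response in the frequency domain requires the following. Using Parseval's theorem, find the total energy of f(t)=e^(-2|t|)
Parseval's theorem: E = integral |f(t)|^2 dt = (1/2pi) integral |F(omega)|^2 domega
E = integral_{-inf}^{inf} e^(-4|t|) dt = 2*integral_0^inf e^(-4t) dt = 2/(2*2) = 1/2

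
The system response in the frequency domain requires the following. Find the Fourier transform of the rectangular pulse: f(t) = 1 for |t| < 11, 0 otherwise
F(omega)=integral from -11 to 11 of e^(-j * omega * t) dt
=2 * sin(11 * omega)/omega=22 * sinc(11 * omega/pi)

Answer: 2 * sin(11 * omega)/omega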